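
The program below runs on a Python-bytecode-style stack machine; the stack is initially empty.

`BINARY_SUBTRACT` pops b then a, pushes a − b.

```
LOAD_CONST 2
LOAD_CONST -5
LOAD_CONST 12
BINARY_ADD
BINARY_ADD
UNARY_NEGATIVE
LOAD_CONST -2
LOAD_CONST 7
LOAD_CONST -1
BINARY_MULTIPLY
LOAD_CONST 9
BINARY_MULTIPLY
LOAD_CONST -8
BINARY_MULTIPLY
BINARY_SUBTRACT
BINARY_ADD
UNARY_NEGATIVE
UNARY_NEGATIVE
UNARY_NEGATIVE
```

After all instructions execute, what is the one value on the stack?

515

LOAD_CONST 2    → [2]
LOAD_CONST -5   → [2, -5]
LOAD_CONST 12   → [2, -5, 12]
BINARY_ADD      → [2, 7]
BINARY_ADD      → [9]
UNARY_NEGATIVE  → [-9]
LOAD_CONST -2   → [-9, -2]
LOAD_CONST 7    → [-9, -2, 7]
LOAD_CONST -1   → [-9, -2, 7, -1]
BINARY_MULTIPLY → [-9, -2, -7]
LOAD_CONST 9    → [-9, -2, -7, 9]
BINARY_MULTIPLY → [-9, -2, -63]
LOAD_CONST -8   → [-9, -2, -63, -8]
BINARY_MULTIPLY → [-9, -2, 504]
BINARY_SUBTRACT → [-9, -506]
BINARY_ADD      → [-515]
UNARY_NEGATIVE  → [515]
UNARY_NEGATIVE  → [-515]
UNARY_NEGATIVE  → [515]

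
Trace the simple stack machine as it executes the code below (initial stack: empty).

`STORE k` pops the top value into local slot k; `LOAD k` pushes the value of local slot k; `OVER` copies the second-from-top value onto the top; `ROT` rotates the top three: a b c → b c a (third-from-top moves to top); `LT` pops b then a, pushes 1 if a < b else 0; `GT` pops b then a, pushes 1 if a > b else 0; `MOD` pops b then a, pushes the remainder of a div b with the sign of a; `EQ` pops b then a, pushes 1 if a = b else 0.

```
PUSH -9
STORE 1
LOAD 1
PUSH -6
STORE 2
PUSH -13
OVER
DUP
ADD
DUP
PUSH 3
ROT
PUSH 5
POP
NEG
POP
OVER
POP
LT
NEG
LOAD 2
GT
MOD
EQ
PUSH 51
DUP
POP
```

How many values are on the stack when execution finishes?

PUSH -9  → [-9]
STORE 1  → []
LOAD 1   → [-9]
PUSH -6  → [-9, -6]
STORE 2  → [-9]
PUSH -13 → [-9, -13]
OVER     → [-9, -13, -9]
DUP      → [-9, -13, -9, -9]
ADD      → [-9, -13, -18]
DUP      → [-9, -13, -18, -18]
PUSH 3   → [-9, -13, -18, -18, 3]
ROT      → [-9, -13, -18, 3, -18]
PUSH 5   → [-9, -13, -18, 3, -18, 5]
POP      → [-9, -13, -18, 3, -18]
NEG      → [-9, -13, -18, 3, 18]
POP      → [-9, -13, -18, 3]
OVER     → [-9, -13, -18, 3, -18]
POP      → [-9, -13, -18, 3]
LT       → [-9, -13, 1]
NEG      → [-9, -13, -1]
LOAD 2   → [-9, -13, -1, -6]
GT       → [-9, -13, 1]
MOD      → [-9, 0]
EQ       → [0]
PUSH 51  → [0, 51]
DUP      → [0, 51, 51]
POP      → [0, 51]

2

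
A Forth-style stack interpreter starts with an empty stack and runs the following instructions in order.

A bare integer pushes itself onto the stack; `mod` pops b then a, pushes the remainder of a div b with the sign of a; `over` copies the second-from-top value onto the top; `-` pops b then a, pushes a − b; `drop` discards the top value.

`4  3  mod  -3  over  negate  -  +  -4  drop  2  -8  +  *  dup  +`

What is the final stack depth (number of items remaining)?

1

4      : [4]
3      : [4, 3]
mod    : [1]
-3     : [1, -3]
over   : [1, -3, 1]
negate : [1, -3, -1]
-      : [1, -2]
+      : [-1]
-4     : [-1, -4]
drop   : [-1]
2      : [-1, 2]
-8     : [-1, 2, -8]
+      : [-1, -6]
*      : [6]
dup    : [6, 6]
+      : [12]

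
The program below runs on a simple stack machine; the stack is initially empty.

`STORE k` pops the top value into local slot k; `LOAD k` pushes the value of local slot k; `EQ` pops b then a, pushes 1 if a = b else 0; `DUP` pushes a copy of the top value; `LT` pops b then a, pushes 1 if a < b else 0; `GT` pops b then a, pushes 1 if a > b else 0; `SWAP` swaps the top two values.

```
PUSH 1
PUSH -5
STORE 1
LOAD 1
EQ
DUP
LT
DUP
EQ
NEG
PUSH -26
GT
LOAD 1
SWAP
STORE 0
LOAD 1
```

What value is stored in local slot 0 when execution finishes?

PUSH 1    1
PUSH -5   1 -5
STORE 1   1
LOAD 1    1 -5
EQ        0
DUP       0 0
LT        0
DUP       0 0
EQ        1
NEG       -1
PUSH -26  -1 -26
GT        1
LOAD 1    1 -5
SWAP      -5 1
STORE 0   -5
LOAD 1    -5 -5

1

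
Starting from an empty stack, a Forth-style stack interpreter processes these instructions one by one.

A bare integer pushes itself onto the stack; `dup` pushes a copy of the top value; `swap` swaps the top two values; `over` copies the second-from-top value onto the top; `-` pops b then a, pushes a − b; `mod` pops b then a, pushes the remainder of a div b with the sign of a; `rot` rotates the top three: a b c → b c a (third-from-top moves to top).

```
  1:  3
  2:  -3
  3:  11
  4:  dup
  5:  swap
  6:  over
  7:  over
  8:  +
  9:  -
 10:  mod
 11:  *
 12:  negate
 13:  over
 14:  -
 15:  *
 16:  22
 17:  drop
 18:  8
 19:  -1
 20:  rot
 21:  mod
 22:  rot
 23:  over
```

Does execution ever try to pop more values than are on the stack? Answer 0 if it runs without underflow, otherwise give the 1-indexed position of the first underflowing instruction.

22

3      -> [3]
-3     -> [3, -3]
11     -> [3, -3, 11]
dup    -> [3, -3, 11, 11]
swap   -> [3, -3, 11, 11]
over   -> [3, -3, 11, 11, 11]
over   -> [3, -3, 11, 11, 11, 11]
+      -> [3, -3, 11, 11, 22]
-      -> [3, -3, 11, -11]
mod    -> [3, -3, 0]
*      -> [3, 0]
negate -> [3, 0]
over   -> [3, 0, 3]
-      -> [3, -3]
*      -> [-9]
22     -> [-9, 22]
drop   -> [-9]
8      -> [-9, 8]
-1     -> [-9, 8, -1]
rot    -> [8, -1, -9]
mod    -> [8, -1]
rot  — needs 3 operands, stack has 2 → underflow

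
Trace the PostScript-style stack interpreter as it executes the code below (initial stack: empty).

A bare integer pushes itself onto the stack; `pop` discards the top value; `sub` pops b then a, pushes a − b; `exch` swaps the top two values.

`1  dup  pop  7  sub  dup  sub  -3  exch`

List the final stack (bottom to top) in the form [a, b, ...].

1    -> [1]
dup  -> [1, 1]
pop  -> [1]
7    -> [1, 7]
sub  -> [-6]
dup  -> [-6, -6]
sub  -> [0]
-3   -> [0, -3]
exch -> [-3, 0]

[-3, 0]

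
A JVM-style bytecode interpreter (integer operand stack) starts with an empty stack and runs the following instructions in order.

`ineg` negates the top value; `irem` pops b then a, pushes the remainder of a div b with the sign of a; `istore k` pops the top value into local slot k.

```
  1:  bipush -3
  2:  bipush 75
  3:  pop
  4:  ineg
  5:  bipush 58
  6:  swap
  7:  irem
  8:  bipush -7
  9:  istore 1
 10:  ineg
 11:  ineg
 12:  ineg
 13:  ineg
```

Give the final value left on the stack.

1

bipush -3 → -3
bipush 75 → -3 75
pop       → -3
ineg      → 3
bipush 58 → 3 58
swap      → 58 3
irem      → 1
bipush -7 → 1 -7
istore 1  → 1
ineg      → -1
ineg      → 1
ineg      → -1
ineg      → 1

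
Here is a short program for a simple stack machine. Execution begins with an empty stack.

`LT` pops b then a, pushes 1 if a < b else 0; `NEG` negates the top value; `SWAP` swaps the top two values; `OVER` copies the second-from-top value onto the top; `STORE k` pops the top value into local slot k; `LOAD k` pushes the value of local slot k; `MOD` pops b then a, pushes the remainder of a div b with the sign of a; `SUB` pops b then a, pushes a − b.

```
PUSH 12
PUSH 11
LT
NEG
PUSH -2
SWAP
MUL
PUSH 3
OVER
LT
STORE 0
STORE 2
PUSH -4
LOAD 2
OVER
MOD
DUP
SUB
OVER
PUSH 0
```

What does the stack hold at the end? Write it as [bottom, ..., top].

[-4, 0, -4, 0]

PUSH 12 : [12]
PUSH 11 : [12, 11]
LT      : [0]
NEG     : [0]
PUSH -2 : [0, -2]
SWAP    : [-2, 0]
MUL     : [0]
PUSH 3  : [0, 3]
OVER    : [0, 3, 0]
LT      : [0, 0]
STORE 0 : [0]
STORE 2 : []
PUSH -4 : [-4]
LOAD 2  : [-4, 0]
OVER    : [-4, 0, -4]
MOD     : [-4, 0]
DUP     : [-4, 0, 0]
SUB     : [-4, 0]
OVER    : [-4, 0, -4]
PUSH 0  : [-4, 0, -4, 0]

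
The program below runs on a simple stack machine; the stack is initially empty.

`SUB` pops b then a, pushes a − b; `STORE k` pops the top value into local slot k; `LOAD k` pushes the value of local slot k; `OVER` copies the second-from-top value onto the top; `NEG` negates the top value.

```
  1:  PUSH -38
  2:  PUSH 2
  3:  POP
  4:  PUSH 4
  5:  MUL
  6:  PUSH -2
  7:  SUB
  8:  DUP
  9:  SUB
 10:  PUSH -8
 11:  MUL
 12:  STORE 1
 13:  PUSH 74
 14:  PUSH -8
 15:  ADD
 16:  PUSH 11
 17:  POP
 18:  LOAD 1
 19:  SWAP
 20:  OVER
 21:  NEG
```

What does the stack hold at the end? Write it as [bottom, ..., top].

PUSH -38 : -38
PUSH 2   : -38 2
POP      : -38
PUSH 4   : -38 4
MUL      : -152
PUSH -2  : -152 -2
SUB      : -150
DUP      : -150 -150
SUB      : 0
PUSH -8  : 0 -8
MUL      : 0
STORE 1  : (empty)
PUSH 74  : 74
PUSH -8  : 74 -8
ADD      : 66
PUSH 11  : 66 11
POP      : 66
LOAD 1   : 66 0
SWAP     : 0 66
OVER     : 0 66 0
NEG      : 0 66 0

[0, 66, 0]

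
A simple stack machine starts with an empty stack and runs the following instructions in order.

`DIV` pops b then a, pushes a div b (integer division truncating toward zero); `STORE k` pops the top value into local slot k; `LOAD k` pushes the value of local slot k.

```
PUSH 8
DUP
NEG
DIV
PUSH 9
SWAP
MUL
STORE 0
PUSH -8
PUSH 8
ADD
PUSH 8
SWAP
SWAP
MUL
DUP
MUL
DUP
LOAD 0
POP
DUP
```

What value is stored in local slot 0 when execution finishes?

-9

PUSH 8   8
DUP      8 8
NEG      8 -8
DIV      -1
PUSH 9   -1 9
SWAP     9 -1
MUL      -9
STORE 0  (empty)
PUSH -8  -8
PUSH 8   -8 8
ADD      0
PUSH 8   0 8
SWAP     8 0
SWAP     0 8
MUL      0
DUP      0 0
MUL      0
DUP      0 0
LOAD 0   0 0 -9
POP      0 0
DUP      0 0 0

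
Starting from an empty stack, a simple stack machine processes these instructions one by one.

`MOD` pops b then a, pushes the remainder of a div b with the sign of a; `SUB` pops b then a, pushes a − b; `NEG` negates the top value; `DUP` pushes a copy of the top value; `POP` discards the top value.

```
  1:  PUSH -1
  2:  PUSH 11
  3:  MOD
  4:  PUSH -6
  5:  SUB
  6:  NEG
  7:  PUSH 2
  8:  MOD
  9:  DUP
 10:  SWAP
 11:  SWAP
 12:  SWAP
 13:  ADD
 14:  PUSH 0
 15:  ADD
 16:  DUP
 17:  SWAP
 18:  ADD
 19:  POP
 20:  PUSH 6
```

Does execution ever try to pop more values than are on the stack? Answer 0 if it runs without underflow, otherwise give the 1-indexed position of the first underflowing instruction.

PUSH -1  -1
PUSH 11  -1 11
MOD      -1
PUSH -6  -1 -6
SUB      5
NEG      -5
PUSH 2   -5 2
MOD      -1
DUP      -1 -1
SWAP     -1 -1
SWAP     -1 -1
SWAP     -1 -1
ADD      -2
PUSH 0   -2 0
ADD      -2
DUP      -2 -2
SWAP     -2 -2
ADD      -4
POP      (empty)
PUSH 6   6

0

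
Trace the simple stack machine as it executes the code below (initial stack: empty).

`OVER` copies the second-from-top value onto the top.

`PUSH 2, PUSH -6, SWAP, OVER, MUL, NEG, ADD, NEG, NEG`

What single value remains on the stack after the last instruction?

PUSH 2   [2]
PUSH -6  [2, -6]
SWAP     [-6, 2]
OVER     [-6, 2, -6]
MUL      [-6, -12]
NEG      [-6, 12]
ADD      [6]
NEG      [-6]
NEG      [6]

6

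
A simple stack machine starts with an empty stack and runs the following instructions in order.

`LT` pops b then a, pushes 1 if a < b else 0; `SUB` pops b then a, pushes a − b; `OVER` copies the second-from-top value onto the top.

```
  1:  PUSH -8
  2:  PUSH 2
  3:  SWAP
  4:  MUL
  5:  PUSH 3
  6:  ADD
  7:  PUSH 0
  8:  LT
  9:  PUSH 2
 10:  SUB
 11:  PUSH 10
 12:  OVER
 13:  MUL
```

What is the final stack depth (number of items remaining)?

2

PUSH -8  -8
PUSH 2   -8 2
SWAP     2 -8
MUL      -16
PUSH 3   -16 3
ADD      -13
PUSH 0   -13 0
LT       1
PUSH 2   1 2
SUB      -1
PUSH 10  -1 10
OVER     -1 10 -1
MUL      -1 -10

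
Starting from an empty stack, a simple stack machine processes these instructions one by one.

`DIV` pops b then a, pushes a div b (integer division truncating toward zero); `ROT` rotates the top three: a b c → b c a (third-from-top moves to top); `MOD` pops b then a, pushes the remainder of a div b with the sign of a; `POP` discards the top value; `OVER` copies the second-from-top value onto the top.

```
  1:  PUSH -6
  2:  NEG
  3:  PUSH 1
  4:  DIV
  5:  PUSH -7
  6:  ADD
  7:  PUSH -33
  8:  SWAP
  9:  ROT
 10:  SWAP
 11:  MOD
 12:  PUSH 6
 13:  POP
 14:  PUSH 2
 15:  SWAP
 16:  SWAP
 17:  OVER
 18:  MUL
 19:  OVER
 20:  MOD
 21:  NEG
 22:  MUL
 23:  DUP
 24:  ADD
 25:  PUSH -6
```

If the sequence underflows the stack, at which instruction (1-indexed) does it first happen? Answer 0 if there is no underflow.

PUSH -6  : [-6]
NEG      : [6]
PUSH 1   : [6, 1]
DIV      : [6]
PUSH -7  : [6, -7]
ADD      : [-1]
PUSH -33 : [-1, -33]
SWAP     : [-33, -1]
ROT  — needs 3 operands, stack has 2 → underflow

9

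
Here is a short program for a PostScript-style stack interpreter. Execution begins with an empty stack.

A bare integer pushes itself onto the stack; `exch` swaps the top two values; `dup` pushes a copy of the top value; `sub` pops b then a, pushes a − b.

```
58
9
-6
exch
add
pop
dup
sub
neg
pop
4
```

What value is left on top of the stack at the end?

4

58   : [58]
9    : [58, 9]
-6   : [58, 9, -6]
exch : [58, -6, 9]
add  : [58, 3]
pop  : [58]
dup  : [58, 58]
sub  : [0]
neg  : [0]
pop  : []
4    : [4]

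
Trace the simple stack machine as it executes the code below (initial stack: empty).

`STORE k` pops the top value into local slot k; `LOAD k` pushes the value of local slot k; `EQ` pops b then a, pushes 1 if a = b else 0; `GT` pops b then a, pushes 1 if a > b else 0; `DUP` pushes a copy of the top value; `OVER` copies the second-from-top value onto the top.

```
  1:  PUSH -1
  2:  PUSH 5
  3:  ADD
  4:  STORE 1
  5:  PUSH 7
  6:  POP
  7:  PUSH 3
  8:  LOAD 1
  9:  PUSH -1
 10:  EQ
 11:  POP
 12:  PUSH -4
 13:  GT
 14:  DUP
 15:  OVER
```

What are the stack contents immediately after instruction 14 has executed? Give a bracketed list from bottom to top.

PUSH -1 -> -1
PUSH 5  -> -1 5
ADD     -> 4
STORE 1 -> (empty)
PUSH 7  -> 7
POP     -> (empty)
PUSH 3  -> 3
LOAD 1  -> 3 4
PUSH -1 -> 3 4 -1
EQ      -> 3 0
POP     -> 3
PUSH -4 -> 3 -4
GT      -> 1
DUP     -> 1 1

[1, 1]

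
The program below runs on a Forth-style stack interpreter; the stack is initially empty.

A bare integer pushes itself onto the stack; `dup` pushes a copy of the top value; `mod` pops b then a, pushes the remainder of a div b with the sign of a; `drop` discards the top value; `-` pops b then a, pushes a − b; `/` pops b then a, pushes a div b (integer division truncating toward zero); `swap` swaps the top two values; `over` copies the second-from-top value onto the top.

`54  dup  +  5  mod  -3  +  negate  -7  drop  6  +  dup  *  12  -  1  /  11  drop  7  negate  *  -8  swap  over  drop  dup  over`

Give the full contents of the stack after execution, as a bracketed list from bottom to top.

54     -> 54
dup    -> 54 54
+      -> 108
5      -> 108 5
mod    -> 3
-3     -> 3 -3
+      -> 0
negate -> 0
-7     -> 0 -7
drop   -> 0
6      -> 0 6
+      -> 6
dup    -> 6 6
*      -> 36
12     -> 36 12
-      -> 24
1      -> 24 1
/      -> 24
11     -> 24 11
drop   -> 24
7      -> 24 7
negate -> 24 -7
*      -> -168
-8     -> -168 -8
swap   -> -8 -168
over   -> -8 -168 -8
drop   -> -8 -168
dup    -> -8 -168 -168
over   -> -8 -168 -168 -168

[-8, -168, -168, -168]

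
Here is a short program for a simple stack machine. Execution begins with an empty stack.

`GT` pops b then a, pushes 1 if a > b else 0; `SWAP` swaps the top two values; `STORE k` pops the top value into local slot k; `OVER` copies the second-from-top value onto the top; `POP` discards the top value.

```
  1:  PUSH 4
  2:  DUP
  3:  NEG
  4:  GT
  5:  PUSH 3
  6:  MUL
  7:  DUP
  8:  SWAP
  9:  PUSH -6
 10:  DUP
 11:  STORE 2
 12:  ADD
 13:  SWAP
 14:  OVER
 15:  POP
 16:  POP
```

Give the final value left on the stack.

PUSH 4  : [4]
DUP     : [4, 4]
NEG     : [4, -4]
GT      : [1]
PUSH 3  : [1, 3]
MUL     : [3]
DUP     : [3, 3]
SWAP    : [3, 3]
PUSH -6 : [3, 3, -6]
DUP     : [3, 3, -6, -6]
STORE 2 : [3, 3, -6]
ADD     : [3, -3]
SWAP    : [-3, 3]
OVER    : [-3, 3, -3]
POP     : [-3, 3]
POP     : [-3]

-3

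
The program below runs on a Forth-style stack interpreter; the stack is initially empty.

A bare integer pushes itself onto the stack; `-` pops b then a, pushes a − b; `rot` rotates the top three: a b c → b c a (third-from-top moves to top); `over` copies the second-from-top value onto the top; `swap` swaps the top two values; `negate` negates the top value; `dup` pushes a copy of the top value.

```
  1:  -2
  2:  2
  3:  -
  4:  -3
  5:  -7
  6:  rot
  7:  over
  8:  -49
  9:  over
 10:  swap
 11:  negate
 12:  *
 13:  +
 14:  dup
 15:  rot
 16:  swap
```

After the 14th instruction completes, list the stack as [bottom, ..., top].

-2     → -2
2      → -2 2
-      → -4
-3     → -4 -3
-7     → -4 -3 -7
rot    → -3 -7 -4
over   → -3 -7 -4 -7
-49    → -3 -7 -4 -7 -49
over   → -3 -7 -4 -7 -49 -7
swap   → -3 -7 -4 -7 -7 -49
negate → -3 -7 -4 -7 -7 49
*      → -3 -7 -4 -7 -343
+      → -3 -7 -4 -350
dup    → -3 -7 -4 -350 -350

[-3, -7, -4, -350, -350]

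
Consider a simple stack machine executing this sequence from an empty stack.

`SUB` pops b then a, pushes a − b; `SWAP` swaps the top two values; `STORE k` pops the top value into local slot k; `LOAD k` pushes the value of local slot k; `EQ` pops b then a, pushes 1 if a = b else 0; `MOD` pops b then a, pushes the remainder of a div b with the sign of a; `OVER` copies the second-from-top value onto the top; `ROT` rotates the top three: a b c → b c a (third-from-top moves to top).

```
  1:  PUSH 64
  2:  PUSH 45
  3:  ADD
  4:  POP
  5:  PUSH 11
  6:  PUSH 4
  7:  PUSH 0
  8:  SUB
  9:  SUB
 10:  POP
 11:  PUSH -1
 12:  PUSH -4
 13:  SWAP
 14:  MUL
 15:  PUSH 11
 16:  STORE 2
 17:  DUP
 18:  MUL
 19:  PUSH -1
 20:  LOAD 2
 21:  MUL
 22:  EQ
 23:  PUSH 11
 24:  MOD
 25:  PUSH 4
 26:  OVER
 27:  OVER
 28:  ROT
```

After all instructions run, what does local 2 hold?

PUSH 64 → 64
PUSH 45 → 64 45
ADD     → 109
POP     → (empty)
PUSH 11 → 11
PUSH 4  → 11 4
PUSH 0  → 11 4 0
SUB     → 11 4
SUB     → 7
POP     → (empty)
PUSH -1 → -1
PUSH -4 → -1 -4
SWAP    → -4 -1
MUL     → 4
PUSH 11 → 4 11
STORE 2 → 4
DUP     → 4 4
MUL     → 16
PUSH -1 → 16 -1
LOAD 2  → 16 -1 11
MUL     → 16 -11
EQ      → 0
PUSH 11 → 0 11
MOD     → 0
PUSH 4  → 0 4
OVER    → 0 4 0
OVER    → 0 4 0 4
ROT     → 0 0 4 4

11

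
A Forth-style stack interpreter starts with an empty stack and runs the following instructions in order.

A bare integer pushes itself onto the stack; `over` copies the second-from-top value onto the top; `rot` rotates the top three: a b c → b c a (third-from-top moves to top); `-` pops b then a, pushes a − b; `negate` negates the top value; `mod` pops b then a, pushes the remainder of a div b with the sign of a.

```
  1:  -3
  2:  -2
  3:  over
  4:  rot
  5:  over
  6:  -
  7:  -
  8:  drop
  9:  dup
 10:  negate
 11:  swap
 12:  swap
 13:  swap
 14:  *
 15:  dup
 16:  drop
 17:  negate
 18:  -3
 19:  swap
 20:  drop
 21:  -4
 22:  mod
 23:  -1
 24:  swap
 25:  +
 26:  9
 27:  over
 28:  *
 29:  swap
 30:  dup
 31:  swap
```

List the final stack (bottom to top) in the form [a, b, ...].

-3     : -3
-2     : -3 -2
over   : -3 -2 -3
rot    : -2 -3 -3
over   : -2 -3 -3 -3
-      : -2 -3 0
-      : -2 -3
drop   : -2
dup    : -2 -2
negate : -2 2
swap   : 2 -2
swap   : -2 2
swap   : 2 -2
*      : -4
dup    : -4 -4
drop   : -4
negate : 4
-3     : 4 -3
swap   : -3 4
drop   : -3
-4     : -3 -4
mod    : -3
-1     : -3 -1
swap   : -1 -3
+      : -4
9      : -4 9
over   : -4 9 -4
*      : -4 -36
swap   : -36 -4
dup    : -36 -4 -4
swap   : -36 -4 -4

[-36, -4, -4]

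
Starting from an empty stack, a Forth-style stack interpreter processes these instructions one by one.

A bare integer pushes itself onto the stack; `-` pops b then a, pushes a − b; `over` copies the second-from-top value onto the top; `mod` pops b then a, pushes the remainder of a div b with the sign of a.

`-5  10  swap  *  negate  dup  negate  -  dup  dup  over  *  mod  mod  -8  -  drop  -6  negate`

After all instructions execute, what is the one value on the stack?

-5     → -5
10     → -5 10
swap   → 10 -5
*      → -50
negate → 50
dup    → 50 50
negate → 50 -50
-      → 100
dup    → 100 100
dup    → 100 100 100
over   → 100 100 100 100
*      → 100 100 10000
mod    → 100 100
mod    → 0
-8     → 0 -8
-      → 8
drop   → (empty)
-6     → -6
negate → 6

6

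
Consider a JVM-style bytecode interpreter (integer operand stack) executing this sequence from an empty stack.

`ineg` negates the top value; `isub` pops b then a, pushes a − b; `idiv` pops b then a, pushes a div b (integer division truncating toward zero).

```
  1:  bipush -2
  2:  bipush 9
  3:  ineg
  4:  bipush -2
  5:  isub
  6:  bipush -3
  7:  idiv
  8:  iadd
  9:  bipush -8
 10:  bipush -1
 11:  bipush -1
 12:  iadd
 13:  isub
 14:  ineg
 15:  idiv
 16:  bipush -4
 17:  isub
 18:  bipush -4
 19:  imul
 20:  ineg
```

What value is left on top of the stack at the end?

16

bipush -2 → -2
bipush 9  → -2 9
ineg      → -2 -9
bipush -2 → -2 -9 -2
isub      → -2 -7
bipush -3 → -2 -7 -3
idiv      → -2 2
iadd      → 0
bipush -8 → 0 -8
bipush -1 → 0 -8 -1
bipush -1 → 0 -8 -1 -1
iadd      → 0 -8 -2
isub      → 0 -6
ineg      → 0 6
idiv      → 0
bipush -4 → 0 -4
isub      → 4
bipush -4 → 4 -4
imul      → -16
ineg      → 16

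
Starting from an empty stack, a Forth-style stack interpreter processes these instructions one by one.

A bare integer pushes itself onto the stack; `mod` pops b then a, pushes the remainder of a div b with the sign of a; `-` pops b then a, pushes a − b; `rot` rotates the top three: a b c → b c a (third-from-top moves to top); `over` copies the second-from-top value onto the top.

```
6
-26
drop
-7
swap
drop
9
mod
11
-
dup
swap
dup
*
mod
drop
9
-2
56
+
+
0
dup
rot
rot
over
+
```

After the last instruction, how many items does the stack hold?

3

6    -> 6
-26  -> 6 -26
drop -> 6
-7   -> 6 -7
swap -> -7 6
drop -> -7
9    -> -7 9
mod  -> -7
11   -> -7 11
-    -> -18
dup  -> -18 -18
swap -> -18 -18
dup  -> -18 -18 -18
*    -> -18 324
mod  -> -18
drop -> (empty)
9    -> 9
-2   -> 9 -2
56   -> 9 -2 56
+    -> 9 54
+    -> 63
0    -> 63 0
dup  -> 63 0 0
rot  -> 0 0 63
rot  -> 0 63 0
over -> 0 63 0 63
+    -> 0 63 63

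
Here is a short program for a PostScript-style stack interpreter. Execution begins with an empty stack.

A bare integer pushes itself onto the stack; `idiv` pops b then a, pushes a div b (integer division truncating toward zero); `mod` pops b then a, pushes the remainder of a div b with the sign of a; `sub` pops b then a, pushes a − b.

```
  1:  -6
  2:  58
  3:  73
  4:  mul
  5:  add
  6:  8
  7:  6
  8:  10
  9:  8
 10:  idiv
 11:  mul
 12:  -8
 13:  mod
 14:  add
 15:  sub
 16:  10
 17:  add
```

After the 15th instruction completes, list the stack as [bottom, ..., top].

-6    [-6]
58    [-6, 58]
73    [-6, 58, 73]
mul   [-6, 4234]
add   [4228]
8     [4228, 8]
6     [4228, 8, 6]
10    [4228, 8, 6, 10]
8     [4228, 8, 6, 10, 8]
idiv  [4228, 8, 6, 1]
mul   [4228, 8, 6]
-8    [4228, 8, 6, -8]
mod   [4228, 8, 6]
add   [4228, 14]
sub   [4214]

[4214]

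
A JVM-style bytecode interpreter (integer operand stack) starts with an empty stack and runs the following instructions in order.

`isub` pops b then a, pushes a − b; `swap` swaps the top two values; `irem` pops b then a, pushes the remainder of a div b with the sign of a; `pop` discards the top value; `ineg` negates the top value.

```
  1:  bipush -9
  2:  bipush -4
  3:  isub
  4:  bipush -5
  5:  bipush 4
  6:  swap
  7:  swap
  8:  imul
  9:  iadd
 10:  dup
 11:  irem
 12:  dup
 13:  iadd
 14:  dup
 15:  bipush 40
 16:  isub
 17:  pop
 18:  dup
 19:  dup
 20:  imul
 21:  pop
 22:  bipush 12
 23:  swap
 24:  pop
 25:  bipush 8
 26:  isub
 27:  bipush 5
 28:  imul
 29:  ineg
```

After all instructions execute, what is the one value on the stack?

bipush -9 → [-9]
bipush -4 → [-9, -4]
isub      → [-5]
bipush -5 → [-5, -5]
bipush 4  → [-5, -5, 4]
swap      → [-5, 4, -5]
swap      → [-5, -5, 4]
imul      → [-5, -20]
iadd      → [-25]
dup       → [-25, -25]
irem      → [0]
dup       → [0, 0]
iadd      → [0]
dup       → [0, 0]
bipush 40 → [0, 0, 40]
isub      → [0, -40]
pop       → [0]
dup       → [0, 0]
dup       → [0, 0, 0]
imul      → [0, 0]
pop       → [0]
bipush 12 → [0, 12]
swap      → [12, 0]
pop       → [12]
bipush 8  → [12, 8]
isub      → [4]
bipush 5  → [4, 5]
imul      → [20]
ineg      → [-20]

-20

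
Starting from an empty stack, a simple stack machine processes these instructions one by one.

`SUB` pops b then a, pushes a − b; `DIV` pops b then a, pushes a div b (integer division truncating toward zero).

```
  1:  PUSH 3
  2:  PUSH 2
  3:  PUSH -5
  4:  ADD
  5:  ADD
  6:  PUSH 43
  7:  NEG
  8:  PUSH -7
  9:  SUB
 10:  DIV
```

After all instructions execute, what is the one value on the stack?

0

PUSH 3  → [3]
PUSH 2  → [3, 2]
PUSH -5 → [3, 2, -5]
ADD     → [3, -3]
ADD     → [0]
PUSH 43 → [0, 43]
NEG     → [0, -43]
PUSH -7 → [0, -43, -7]
SUB     → [0, -36]
DIV     → [0]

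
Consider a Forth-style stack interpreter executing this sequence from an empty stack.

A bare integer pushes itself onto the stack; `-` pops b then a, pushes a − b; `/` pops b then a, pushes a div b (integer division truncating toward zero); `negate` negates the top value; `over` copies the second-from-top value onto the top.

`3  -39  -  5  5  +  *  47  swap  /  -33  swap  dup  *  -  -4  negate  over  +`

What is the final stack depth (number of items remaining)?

2

3      → 3
-39    → 3 -39
-      → 42
5      → 42 5
5      → 42 5 5
+      → 42 10
*      → 420
47     → 420 47
swap   → 47 420
/      → 0
-33    → 0 -33
swap   → -33 0
dup    → -33 0 0
*      → -33 0
-      → -33
-4     → -33 -4
negate → -33 4
over   → -33 4 -33
+      → -33 -29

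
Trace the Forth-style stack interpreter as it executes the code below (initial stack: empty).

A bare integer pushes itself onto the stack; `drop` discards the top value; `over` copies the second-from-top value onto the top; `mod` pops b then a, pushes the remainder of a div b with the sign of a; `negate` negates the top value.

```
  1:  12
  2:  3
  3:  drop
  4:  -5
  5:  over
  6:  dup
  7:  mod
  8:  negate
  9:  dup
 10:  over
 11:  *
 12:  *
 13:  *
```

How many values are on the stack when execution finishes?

12     -> 12
3      -> 12 3
drop   -> 12
-5     -> 12 -5
over   -> 12 -5 12
dup    -> 12 -5 12 12
mod    -> 12 -5 0
negate -> 12 -5 0
dup    -> 12 -5 0 0
over   -> 12 -5 0 0 0
*      -> 12 -5 0 0
*      -> 12 -5 0
*      -> 12 0

2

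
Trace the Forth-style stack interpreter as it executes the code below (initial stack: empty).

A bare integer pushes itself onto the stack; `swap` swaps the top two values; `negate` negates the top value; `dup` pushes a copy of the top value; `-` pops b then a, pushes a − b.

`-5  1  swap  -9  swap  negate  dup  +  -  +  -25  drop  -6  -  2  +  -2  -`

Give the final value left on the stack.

-5     : [-5]
1      : [-5, 1]
swap   : [1, -5]
-9     : [1, -5, -9]
swap   : [1, -9, -5]
negate : [1, -9, 5]
dup    : [1, -9, 5, 5]
+      : [1, -9, 10]
-      : [1, -19]
+      : [-18]
-25    : [-18, -25]
drop   : [-18]
-6     : [-18, -6]
-      : [-12]
2      : [-12, 2]
+      : [-10]
-2     : [-10, -2]
-      : [-8]

-8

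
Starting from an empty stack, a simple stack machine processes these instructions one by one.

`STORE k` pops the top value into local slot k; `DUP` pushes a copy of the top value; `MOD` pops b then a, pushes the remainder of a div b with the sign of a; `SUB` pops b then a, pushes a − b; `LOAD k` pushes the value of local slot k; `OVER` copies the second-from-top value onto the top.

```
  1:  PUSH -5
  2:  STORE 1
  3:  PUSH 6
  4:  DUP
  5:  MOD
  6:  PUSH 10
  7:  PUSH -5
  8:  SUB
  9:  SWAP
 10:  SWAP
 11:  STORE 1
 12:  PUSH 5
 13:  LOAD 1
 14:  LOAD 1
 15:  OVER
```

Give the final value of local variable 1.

15

PUSH -5 : [-5]
STORE 1 : []
PUSH 6  : [6]
DUP     : [6, 6]
MOD     : [0]
PUSH 10 : [0, 10]
PUSH -5 : [0, 10, -5]
SUB     : [0, 15]
SWAP    : [15, 0]
SWAP    : [0, 15]
STORE 1 : [0]
PUSH 5  : [0, 5]
LOAD 1  : [0, 5, 15]
LOAD 1  : [0, 5, 15, 15]
OVER    : [0, 5, 15, 15, 15]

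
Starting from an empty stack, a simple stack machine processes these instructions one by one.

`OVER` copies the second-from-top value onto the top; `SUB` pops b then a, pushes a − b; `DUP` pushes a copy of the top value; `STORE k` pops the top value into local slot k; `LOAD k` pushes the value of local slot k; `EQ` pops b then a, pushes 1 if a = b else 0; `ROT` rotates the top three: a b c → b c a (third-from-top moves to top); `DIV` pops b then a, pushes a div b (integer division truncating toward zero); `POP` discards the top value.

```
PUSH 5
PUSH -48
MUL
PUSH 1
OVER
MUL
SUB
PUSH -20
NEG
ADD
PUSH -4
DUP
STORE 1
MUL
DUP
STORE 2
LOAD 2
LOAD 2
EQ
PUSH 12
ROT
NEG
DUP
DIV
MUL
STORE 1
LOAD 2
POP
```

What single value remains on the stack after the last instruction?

1

PUSH 5    [5]
PUSH -48  [5, -48]
MUL       [-240]
PUSH 1    [-240, 1]
OVER      [-240, 1, -240]
MUL       [-240, -240]
SUB       [0]
PUSH -20  [0, -20]
NEG       [0, 20]
ADD       [20]
PUSH -4   [20, -4]
DUP       [20, -4, -4]
STORE 1   [20, -4]
MUL       [-80]
DUP       [-80, -80]
STORE 2   [-80]
LOAD 2    [-80, -80]
LOAD 2    [-80, -80, -80]
EQ        [-80, 1]
PUSH 12   [-80, 1, 12]
ROT       [1, 12, -80]
NEG       [1, 12, 80]
DUP       [1, 12, 80, 80]
DIV       [1, 12, 1]
MUL       [1, 12]
STORE 1   [1]
LOAD 2    [1, -80]
POP       [1]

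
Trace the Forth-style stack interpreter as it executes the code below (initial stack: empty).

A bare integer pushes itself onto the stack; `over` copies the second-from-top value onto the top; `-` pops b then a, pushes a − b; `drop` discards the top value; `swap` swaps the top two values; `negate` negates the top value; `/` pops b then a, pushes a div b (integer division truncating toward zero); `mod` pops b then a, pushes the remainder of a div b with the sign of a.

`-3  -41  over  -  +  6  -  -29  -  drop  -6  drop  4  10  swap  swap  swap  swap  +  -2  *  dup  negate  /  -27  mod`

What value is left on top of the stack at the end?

-3      -3
-41     -3 -41
over    -3 -41 -3
-       -3 -38
+       -41
6       -41 6
-       -47
-29     -47 -29
-       -18
drop    (empty)
-6      -6
drop    (empty)
4       4
10      4 10
swap    10 4
swap    4 10
swap    10 4
swap    4 10
+       14
-2      14 -2
*       -28
dup     -28 -28
negate  -28 28
/       -1
-27     -1 -27
mod     -1

-1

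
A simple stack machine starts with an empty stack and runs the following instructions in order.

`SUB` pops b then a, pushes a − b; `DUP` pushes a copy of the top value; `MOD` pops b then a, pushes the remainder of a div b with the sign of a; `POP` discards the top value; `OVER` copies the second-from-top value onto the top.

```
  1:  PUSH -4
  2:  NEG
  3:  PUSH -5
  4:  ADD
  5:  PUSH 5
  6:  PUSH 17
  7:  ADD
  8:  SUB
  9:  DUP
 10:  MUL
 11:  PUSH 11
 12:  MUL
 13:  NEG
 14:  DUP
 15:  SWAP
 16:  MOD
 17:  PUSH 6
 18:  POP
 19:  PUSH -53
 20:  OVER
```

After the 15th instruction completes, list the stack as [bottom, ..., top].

PUSH -4 : -4
NEG     : 4
PUSH -5 : 4 -5
ADD     : -1
PUSH 5  : -1 5
PUSH 17 : -1 5 17
ADD     : -1 22
SUB     : -23
DUP     : -23 -23
MUL     : 529
PUSH 11 : 529 11
MUL     : 5819
NEG     : -5819
DUP     : -5819 -5819
SWAP    : -5819 -5819

[-5819, -5819]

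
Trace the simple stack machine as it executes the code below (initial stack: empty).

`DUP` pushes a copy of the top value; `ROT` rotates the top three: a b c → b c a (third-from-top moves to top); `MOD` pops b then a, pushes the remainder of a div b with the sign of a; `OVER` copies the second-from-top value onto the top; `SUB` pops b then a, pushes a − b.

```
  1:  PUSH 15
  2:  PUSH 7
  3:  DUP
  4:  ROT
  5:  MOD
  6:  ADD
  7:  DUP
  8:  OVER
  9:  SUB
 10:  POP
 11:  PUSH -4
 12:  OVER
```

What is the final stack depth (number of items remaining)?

PUSH 15 : [15]
PUSH 7  : [15, 7]
DUP     : [15, 7, 7]
ROT     : [7, 7, 15]
MOD     : [7, 7]
ADD     : [14]
DUP     : [14, 14]
OVER    : [14, 14, 14]
SUB     : [14, 0]
POP     : [14]
PUSH -4 : [14, -4]
OVER    : [14, -4, 14]

3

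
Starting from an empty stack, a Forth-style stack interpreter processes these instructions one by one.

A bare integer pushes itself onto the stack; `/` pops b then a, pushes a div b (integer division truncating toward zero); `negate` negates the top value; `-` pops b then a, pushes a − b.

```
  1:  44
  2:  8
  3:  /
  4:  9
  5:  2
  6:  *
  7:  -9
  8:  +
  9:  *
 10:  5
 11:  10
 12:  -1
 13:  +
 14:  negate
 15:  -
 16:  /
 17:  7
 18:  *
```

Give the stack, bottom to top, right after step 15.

44      [44]
8       [44, 8]
/       [5]
9       [5, 9]
2       [5, 9, 2]
*       [5, 18]
-9      [5, 18, -9]
+       [5, 9]
*       [45]
5       [45, 5]
10      [45, 5, 10]
-1      [45, 5, 10, -1]
+       [45, 5, 9]
negate  [45, 5, -9]
-       [45, 14]

[45, 14]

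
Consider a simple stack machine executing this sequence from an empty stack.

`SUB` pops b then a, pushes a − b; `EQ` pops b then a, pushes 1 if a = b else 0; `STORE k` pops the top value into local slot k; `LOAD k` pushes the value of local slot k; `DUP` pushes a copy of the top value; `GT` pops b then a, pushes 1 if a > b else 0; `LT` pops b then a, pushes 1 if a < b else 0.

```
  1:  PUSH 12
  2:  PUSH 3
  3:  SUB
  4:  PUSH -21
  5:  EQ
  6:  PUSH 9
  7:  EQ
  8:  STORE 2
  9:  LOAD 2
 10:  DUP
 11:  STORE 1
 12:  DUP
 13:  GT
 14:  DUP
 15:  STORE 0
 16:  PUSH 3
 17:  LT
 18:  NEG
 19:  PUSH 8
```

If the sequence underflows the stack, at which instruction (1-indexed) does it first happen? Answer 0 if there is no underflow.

0

PUSH 12   [12]
PUSH 3    [12, 3]
SUB       [9]
PUSH -21  [9, -21]
EQ        [0]
PUSH 9    [0, 9]
EQ        [0]
STORE 2   []
LOAD 2    [0]
DUP       [0, 0]
STORE 1   [0]
DUP       [0, 0]
GT        [0]
DUP       [0, 0]
STORE 0   [0]
PUSH 3    [0, 3]
LT        [1]
NEG       [-1]
PUSH 8    [-1, 8]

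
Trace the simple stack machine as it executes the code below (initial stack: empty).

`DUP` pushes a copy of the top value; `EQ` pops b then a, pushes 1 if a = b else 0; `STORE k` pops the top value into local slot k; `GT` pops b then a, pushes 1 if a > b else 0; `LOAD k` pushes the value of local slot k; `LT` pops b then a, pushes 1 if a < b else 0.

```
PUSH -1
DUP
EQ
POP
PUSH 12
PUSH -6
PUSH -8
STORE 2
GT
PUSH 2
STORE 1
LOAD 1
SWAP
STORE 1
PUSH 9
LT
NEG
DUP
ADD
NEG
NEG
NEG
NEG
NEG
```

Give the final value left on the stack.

PUSH -1 -> -1
DUP     -> -1 -1
EQ      -> 1
POP     -> (empty)
PUSH 12 -> 12
PUSH -6 -> 12 -6
PUSH -8 -> 12 -6 -8
STORE 2 -> 12 -6
GT      -> 1
PUSH 2  -> 1 2
STORE 1 -> 1
LOAD 1  -> 1 2
SWAP    -> 2 1
STORE 1 -> 2
PUSH 9  -> 2 9
LT      -> 1
NEG     -> -1
DUP     -> -1 -1
ADD     -> -2
NEG     -> 2
NEG     -> -2
NEG     -> 2
NEG     -> -2
NEG     -> 2

2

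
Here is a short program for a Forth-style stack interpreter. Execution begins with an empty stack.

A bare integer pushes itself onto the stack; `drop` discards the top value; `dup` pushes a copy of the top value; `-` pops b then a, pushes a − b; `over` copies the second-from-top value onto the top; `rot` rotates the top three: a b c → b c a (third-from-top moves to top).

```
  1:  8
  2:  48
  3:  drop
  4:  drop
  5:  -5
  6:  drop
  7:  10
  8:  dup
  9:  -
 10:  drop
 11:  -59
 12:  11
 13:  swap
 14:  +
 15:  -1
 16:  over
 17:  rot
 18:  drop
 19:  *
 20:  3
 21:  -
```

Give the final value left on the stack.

8     8
48    8 48
drop  8
drop  (empty)
-5    -5
drop  (empty)
10    10
dup   10 10
-     0
drop  (empty)
-59   -59
11    -59 11
swap  11 -59
+     -48
-1    -48 -1
over  -48 -1 -48
rot   -1 -48 -48
drop  -1 -48
*     48
3     48 3
-     45

45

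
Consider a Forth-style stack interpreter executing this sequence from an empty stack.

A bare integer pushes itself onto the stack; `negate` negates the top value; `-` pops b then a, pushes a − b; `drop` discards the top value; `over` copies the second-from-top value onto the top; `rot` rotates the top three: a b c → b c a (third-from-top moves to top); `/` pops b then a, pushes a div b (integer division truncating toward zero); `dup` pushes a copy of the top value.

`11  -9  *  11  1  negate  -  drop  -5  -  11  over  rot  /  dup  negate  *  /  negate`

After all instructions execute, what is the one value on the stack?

11

11     -> [11]
-9     -> [11, -9]
*      -> [-99]
11     -> [-99, 11]
1      -> [-99, 11, 1]
negate -> [-99, 11, -1]
-      -> [-99, 12]
drop   -> [-99]
-5     -> [-99, -5]
-      -> [-94]
11     -> [-94, 11]
over   -> [-94, 11, -94]
rot    -> [11, -94, -94]
/      -> [11, 1]
dup    -> [11, 1, 1]
negate -> [11, 1, -1]
*      -> [11, -1]
/      -> [-11]
negate -> [11]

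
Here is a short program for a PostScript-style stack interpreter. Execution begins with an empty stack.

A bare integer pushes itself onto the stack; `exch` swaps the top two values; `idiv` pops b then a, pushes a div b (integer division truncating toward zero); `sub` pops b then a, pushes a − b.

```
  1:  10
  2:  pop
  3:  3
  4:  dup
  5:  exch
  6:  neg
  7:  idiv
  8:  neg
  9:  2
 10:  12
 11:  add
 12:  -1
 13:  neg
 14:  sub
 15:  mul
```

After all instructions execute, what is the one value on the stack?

10   : 10
pop  : (empty)
3    : 3
dup  : 3 3
exch : 3 3
neg  : 3 -3
idiv : -1
neg  : 1
2    : 1 2
12   : 1 2 12
add  : 1 14
-1   : 1 14 -1
neg  : 1 14 1
sub  : 1 13
mul  : 13

13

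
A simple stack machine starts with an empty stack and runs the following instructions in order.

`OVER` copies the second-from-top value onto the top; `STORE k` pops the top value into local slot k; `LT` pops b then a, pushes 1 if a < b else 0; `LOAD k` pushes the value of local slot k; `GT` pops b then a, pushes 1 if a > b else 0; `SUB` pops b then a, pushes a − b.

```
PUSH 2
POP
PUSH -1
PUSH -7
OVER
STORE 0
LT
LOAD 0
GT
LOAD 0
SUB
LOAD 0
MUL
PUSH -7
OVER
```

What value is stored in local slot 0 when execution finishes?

PUSH 2  -> 2
POP     -> (empty)
PUSH -1 -> -1
PUSH -7 -> -1 -7
OVER    -> -1 -7 -1
STORE 0 -> -1 -7
LT      -> 0
LOAD 0  -> 0 -1
GT      -> 1
LOAD 0  -> 1 -1
SUB     -> 2
LOAD 0  -> 2 -1
MUL     -> -2
PUSH -7 -> -2 -7
OVER    -> -2 -7 -2

-1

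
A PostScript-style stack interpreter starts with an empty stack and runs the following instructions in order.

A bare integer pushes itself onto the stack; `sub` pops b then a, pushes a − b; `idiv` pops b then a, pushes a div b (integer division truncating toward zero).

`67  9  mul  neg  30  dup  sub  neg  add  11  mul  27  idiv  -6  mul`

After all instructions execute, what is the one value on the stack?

67   : [67]
9    : [67, 9]
mul  : [603]
neg  : [-603]
30   : [-603, 30]
dup  : [-603, 30, 30]
sub  : [-603, 0]
neg  : [-603, 0]
add  : [-603]
11   : [-603, 11]
mul  : [-6633]
27   : [-6633, 27]
idiv : [-245]
-6   : [-245, -6]
mul  : [1470]

1470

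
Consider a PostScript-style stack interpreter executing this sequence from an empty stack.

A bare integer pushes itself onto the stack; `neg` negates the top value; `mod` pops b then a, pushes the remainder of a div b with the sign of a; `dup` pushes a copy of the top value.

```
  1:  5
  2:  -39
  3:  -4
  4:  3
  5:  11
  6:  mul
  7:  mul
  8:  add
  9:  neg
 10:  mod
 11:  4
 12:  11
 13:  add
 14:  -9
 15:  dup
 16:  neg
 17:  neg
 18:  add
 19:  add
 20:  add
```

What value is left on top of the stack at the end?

2

5   -> [5]
-39 -> [5, -39]
-4  -> [5, -39, -4]
3   -> [5, -39, -4, 3]
11  -> [5, -39, -4, 3, 11]
mul -> [5, -39, -4, 33]
mul -> [5, -39, -132]
add -> [5, -171]
neg -> [5, 171]
mod -> [5]
4   -> [5, 4]
11  -> [5, 4, 11]
add -> [5, 15]
-9  -> [5, 15, -9]
dup -> [5, 15, -9, -9]
neg -> [5, 15, -9, 9]
neg -> [5, 15, -9, -9]
add -> [5, 15, -18]
add -> [5, -3]
add -> [2]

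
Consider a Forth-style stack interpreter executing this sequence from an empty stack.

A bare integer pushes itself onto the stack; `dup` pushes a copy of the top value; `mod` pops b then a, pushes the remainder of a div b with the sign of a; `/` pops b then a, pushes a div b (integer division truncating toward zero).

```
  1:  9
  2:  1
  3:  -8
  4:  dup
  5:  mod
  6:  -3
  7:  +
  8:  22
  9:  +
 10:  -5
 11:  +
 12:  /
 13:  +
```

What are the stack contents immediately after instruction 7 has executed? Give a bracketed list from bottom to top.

[9, 1, -3]

9   : [9]
1   : [9, 1]
-8  : [9, 1, -8]
dup : [9, 1, -8, -8]
mod : [9, 1, 0]
-3  : [9, 1, 0, -3]
+   : [9, 1, -3]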